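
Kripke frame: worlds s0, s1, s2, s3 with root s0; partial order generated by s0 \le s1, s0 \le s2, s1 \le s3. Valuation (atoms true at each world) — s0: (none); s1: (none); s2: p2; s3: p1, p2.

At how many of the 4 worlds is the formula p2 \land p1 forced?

s0: does not force it — s0 \nVdash p2 \land p1 since s0 fails p2.
s1: does not force it.
s2: does not force it.
s3: forces it.
Worlds forcing the formula: {s3}.

1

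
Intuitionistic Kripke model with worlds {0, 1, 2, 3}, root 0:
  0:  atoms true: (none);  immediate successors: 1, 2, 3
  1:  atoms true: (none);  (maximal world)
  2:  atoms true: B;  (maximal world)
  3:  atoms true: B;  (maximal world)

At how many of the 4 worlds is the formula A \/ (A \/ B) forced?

2

0: does not force it — 0 ||-/- A \/ (A \/ B): neither disjunct is forced at 0.
1: does not force it.
2: forces it.
3: forces it.
Worlds forcing the formula: {2, 3}.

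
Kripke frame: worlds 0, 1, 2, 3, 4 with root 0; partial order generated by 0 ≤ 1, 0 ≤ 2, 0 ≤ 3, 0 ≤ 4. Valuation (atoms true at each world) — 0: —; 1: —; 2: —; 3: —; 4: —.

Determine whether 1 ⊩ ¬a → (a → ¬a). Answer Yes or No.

Yes

1 ⊩ ¬a → (a → ¬a): every world accessible from 1 that forces ¬a (namely 1) also forces a → ¬a.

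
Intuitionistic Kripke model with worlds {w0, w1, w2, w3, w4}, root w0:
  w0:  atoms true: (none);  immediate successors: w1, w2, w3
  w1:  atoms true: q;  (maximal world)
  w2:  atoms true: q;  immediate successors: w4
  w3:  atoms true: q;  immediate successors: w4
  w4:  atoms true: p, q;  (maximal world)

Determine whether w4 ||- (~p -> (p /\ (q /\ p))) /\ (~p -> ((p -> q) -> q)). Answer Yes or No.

Yes

w4 ||- (~p -> (p /\ (q /\ p))) /\ (~p -> ((p -> q) -> q)) since w4 forces both conjuncts.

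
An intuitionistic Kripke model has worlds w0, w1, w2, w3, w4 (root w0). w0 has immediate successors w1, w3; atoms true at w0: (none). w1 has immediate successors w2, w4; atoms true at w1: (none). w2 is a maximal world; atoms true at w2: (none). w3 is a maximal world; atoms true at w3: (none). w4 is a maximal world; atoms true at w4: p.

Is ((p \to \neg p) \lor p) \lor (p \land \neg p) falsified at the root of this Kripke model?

Yes

w0 \nVdash ((p \to \neg p) \lor p) \lor (p \land \neg p): neither disjunct is forced at w0.
w0 \nVdash (p \to \neg p) \lor p: neither disjunct is forced at w0.
w0 \nVdash p \to \neg p: at the accessible world w4, w4 \Vdash p but w4 \nVdash \neg p.
So the root w0 does not force ((p \to \neg p) \lor p) \lor (p \land \neg p); the model is a countermodel.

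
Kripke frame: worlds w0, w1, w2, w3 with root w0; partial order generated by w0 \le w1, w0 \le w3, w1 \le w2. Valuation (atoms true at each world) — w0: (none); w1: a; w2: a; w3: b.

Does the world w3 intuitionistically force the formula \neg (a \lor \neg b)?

Yes

w3 \Vdash \neg (a \lor \neg b): no world accessible from w3 forces a \lor \neg b.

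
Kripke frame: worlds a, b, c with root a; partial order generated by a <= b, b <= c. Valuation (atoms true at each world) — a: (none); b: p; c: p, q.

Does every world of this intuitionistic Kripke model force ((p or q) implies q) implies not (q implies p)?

Not every world: a does not force ((p or q) implies q) implies not (q implies p).
a does not force ((p or q) implies q) implies not (q implies p): at the accessible world c, c forces (p or q) implies q but c does not force not (q implies p).
c does not force not (q implies p) since c is accessible from c and c forces q implies p.
c forces q implies p: every world accessible from c that forces q (namely c) also forces p.

No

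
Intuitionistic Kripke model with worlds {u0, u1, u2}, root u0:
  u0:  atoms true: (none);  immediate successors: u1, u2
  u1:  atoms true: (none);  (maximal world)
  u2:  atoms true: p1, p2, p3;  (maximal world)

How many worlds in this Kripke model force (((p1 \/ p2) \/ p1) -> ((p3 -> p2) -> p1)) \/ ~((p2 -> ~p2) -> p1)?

3

u0: forces it.
u1: forces it.
u2: forces it.
Worlds forcing the formula: {u0, u1, u2}.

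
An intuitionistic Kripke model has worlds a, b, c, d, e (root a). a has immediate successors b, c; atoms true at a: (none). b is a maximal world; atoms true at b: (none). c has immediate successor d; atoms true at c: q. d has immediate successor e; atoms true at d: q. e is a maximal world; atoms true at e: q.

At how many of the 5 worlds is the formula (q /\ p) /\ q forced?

a: does not force it — a ||-/- (q /\ p) /\ q since a fails q /\ p.
b: does not force it — b ||-/- (q /\ p) /\ q since b fails q /\ p.
c: does not force it — c ||-/- (q /\ p) /\ q since c fails q /\ p.
d: does not force it.
e: does not force it.
Worlds forcing the formula: { }.

0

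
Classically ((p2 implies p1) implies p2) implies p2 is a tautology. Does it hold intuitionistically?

No

This is Peirce's law, which is not intuitionistically valid.
A Kripke countermodel: worlds u0, u1; order generated by u0 <= u1; atoms true at each world — u0:{}; u1:{p2}.
u0 does not force ((p2 implies p1) implies p2) implies p2: already at u0 itself, u0 forces (p2 implies p1) implies p2 but u0 does not force p2.
u0 lacks atom p2, so u0 does not force p2.
So the root u0 does not force the formula.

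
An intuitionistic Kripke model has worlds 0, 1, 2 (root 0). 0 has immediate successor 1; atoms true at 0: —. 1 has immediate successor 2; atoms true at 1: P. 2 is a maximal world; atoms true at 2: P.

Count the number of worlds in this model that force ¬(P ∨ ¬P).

0

0: does not force it — 0 ⊮ ¬(P ∨ ¬P) since 1 is accessible from 0 and 1 ⊩ P ∨ ¬P.
1: does not force it.
2: does not force it.
Worlds forcing the formula: { }.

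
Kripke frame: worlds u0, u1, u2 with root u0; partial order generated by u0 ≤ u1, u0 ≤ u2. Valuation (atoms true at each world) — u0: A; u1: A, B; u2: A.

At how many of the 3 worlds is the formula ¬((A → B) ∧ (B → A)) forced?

u0: does not force it — u0 ⊮ ¬((A → B) ∧ (B → A)) since u1 is accessible from u0 and u1 ⊩ (A → B) ∧ (B → A).
u1: does not force it — u1 ⊮ ¬((A → B) ∧ (B → A)) since u1 is accessible from u1 and u1 ⊩ (A → B) ∧ (B → A).
u2: forces it.
Worlds forcing the formula: {u2}.

1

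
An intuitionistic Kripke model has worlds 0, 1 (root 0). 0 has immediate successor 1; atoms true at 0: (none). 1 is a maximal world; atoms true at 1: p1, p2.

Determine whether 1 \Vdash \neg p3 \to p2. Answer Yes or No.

Yes

1 \Vdash \neg p3 \to p2: every world accessible from 1 that forces \neg p3 (namely 1) also forces p2.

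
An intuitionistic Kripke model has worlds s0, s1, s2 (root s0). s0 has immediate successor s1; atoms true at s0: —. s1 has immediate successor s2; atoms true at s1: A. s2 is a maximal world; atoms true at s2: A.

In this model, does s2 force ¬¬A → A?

Yes

s2 ⊩ ¬¬A → A: every world accessible from s2 that forces ¬¬A (namely s2) also forces A.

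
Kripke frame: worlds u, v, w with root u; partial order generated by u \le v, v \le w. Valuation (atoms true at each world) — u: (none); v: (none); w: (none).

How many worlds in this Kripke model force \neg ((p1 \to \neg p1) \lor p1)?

u: does not force it — u \nVdash \neg ((p1 \to \neg p1) \lor p1) since u is accessible from u and u \Vdash (p1 \to \neg p1) \lor p1.
v: does not force it.
w: does not force it.
Worlds forcing the formula: { }.

0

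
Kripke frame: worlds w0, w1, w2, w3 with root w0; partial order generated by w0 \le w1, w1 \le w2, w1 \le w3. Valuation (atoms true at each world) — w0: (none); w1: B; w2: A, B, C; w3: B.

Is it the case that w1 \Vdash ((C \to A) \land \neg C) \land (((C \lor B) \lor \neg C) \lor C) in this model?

w1 \nVdash ((C \to A) \land \neg C) \land (((C \lor B) \lor \neg C) \lor C) since w1 fails (C \to A) \land \neg C.

No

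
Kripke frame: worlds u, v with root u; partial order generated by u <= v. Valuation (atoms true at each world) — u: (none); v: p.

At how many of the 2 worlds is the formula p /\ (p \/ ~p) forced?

u: does not force it — u ||-/- p /\ (p \/ ~p) since u fails p.
v: forces it.
Worlds forcing the formula: {v}.

1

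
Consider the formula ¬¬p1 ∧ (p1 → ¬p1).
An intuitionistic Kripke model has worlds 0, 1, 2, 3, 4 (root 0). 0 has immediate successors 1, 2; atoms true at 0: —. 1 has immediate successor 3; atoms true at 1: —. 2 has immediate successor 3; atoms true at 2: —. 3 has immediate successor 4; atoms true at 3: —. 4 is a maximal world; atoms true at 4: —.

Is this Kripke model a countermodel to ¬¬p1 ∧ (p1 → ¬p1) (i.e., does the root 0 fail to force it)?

0 ⊮ ¬¬p1 ∧ (p1 → ¬p1) since 0 fails ¬¬p1.
So the root 0 does not force ¬¬p1 ∧ (p1 → ¬p1); the model is a countermodel.

Yes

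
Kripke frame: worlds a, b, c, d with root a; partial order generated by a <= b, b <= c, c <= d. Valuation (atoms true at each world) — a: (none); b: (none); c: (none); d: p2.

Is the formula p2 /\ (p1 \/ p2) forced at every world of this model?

No

Not every world: a ||-/- p2 /\ (p1 \/ p2).
a ||-/- p2 /\ (p1 \/ p2) since a fails p2.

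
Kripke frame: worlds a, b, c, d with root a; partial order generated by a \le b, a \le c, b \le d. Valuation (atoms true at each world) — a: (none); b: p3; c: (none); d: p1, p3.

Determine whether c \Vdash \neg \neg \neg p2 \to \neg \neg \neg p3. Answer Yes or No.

Yes

c \Vdash \neg \neg \neg p2 \to \neg \neg \neg p3: every world accessible from c that forces \neg \neg \neg p2 (namely c) also forces \neg \neg \neg p3.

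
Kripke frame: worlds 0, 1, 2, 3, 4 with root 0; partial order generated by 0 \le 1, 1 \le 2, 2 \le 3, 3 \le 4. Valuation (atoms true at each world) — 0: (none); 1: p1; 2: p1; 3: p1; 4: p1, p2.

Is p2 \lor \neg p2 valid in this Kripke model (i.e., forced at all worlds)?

No

Not every world: 0 \nVdash p2 \lor \neg p2.
0 \nVdash p2 \lor \neg p2: neither disjunct is forced at 0.
0 lacks atom p2, so 0 \nVdash p2.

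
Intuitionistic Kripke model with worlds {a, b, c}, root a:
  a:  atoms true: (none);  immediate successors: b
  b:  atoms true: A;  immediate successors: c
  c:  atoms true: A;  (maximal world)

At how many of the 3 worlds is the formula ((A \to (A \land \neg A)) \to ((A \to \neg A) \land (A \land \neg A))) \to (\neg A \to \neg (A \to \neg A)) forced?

a: forces it.
b: forces it.
c: forces it.
Worlds forcing the formula: {a, b, c}.

3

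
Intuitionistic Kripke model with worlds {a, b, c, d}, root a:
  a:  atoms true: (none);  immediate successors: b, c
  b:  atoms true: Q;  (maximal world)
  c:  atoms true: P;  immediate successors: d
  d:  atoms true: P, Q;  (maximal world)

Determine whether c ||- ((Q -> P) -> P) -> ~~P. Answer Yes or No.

Yes

c ||- ((Q -> P) -> P) -> ~~P: every world accessible from c that forces (Q -> P) -> P (namely c, d) also forces ~~P.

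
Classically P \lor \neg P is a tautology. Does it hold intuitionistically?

No

This is the law of excluded middle, which is not intuitionistically valid.
A Kripke countermodel: worlds w0, w1; order generated by w0 \le w1; atoms true at each world — w0:{}; w1:{P}.
w0 \nVdash P \lor \neg P: neither disjunct is forced at w0.
w0 lacks atom P, so w0 \nVdash P.
So the root w0 does not force the formula.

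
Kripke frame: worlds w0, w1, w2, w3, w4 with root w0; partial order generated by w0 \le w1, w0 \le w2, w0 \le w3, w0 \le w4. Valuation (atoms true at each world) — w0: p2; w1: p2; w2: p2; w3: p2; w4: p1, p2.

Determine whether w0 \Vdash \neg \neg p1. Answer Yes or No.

w0 \nVdash \neg \neg p1 since w1 is accessible from w0 and w1 \Vdash \neg p1.
w1 \Vdash \neg p1: no world accessible from w1 forces p1.

No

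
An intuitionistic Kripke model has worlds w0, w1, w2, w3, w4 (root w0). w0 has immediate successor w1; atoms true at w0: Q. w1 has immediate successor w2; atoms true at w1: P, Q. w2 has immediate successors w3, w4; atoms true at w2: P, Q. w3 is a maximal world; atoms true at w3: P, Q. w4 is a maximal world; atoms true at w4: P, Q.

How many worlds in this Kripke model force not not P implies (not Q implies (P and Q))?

w0: forces it.
w1: forces it.
w2: forces it.
w3: forces it.
w4: forces it.
Worlds forcing the formula: {w0, w1, w2, w3, w4}.

5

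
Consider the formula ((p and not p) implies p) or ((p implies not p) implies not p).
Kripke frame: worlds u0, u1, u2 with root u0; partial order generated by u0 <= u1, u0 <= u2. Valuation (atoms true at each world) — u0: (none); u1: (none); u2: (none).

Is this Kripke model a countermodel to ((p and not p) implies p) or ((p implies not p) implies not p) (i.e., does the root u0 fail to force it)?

No

u0 forces ((p and not p) implies p) or ((p implies not p) implies not p) via the disjunct (p and not p) implies p.
So the root u0 forces ((p and not p) implies p) or ((p implies not p) implies not p); the model is not a countermodel.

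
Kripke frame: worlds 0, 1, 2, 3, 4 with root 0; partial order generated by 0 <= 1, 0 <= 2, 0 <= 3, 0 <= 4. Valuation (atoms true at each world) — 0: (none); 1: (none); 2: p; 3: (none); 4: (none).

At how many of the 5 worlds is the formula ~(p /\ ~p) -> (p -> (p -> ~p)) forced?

0: does not force it — 0 ||-/- ~(p /\ ~p) -> (p -> (p -> ~p)): already at 0 itself, 0 ||- ~(p /\ ~p) but 0 ||-/- p -> (p -> ~p).
1: forces it.
2: does not force it — 2 ||-/- ~(p /\ ~p) -> (p -> (p -> ~p)): already at 2 itself, 2 ||- ~(p /\ ~p) but 2 ||-/- p -> (p -> ~p).
3: forces it.
4: forces it.
Worlds forcing the formula: {1, 3, 4}.

3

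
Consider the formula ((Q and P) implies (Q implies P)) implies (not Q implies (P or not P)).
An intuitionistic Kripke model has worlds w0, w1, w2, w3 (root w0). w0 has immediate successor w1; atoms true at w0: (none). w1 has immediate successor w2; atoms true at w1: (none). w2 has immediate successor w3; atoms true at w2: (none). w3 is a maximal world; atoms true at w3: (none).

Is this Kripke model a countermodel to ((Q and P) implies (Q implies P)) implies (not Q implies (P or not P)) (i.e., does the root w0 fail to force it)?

No

w0 forces ((Q and P) implies (Q implies P)) implies (not Q implies (P or not P)): every world accessible from w0 that forces (Q and P) implies (Q implies P) (namely w0, w1, w2, w3) also forces not Q implies (P or not P).
So the root w0 forces ((Q and P) implies (Q implies P)) implies (not Q implies (P or not P)); the model is not a countermodel.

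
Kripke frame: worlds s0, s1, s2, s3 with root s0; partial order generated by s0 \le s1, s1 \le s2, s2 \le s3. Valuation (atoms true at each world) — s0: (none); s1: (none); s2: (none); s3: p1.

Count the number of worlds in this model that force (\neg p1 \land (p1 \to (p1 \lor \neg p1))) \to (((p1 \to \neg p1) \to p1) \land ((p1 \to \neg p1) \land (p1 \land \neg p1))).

s0: forces it.
s1: forces it.
s2: forces it.
s3: forces it.
Worlds forcing the formula: {s0, s1, s2, s3}.

4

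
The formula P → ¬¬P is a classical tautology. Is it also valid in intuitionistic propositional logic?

Yes

This is double-negation introduction, which is intuitionistically derivable.
If a world forces P then every accessible world forces P (persistence), so none forces ¬P; hence ¬¬P.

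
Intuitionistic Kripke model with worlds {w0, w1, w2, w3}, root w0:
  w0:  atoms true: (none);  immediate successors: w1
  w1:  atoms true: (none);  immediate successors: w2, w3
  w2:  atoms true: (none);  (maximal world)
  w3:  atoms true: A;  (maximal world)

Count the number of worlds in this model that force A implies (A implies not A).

1

w0: does not force it — w0 does not force A implies (A implies not A): at the accessible world w3, w3 forces A but w3 does not force A implies not A.
w1: does not force it.
w2: forces it.
w3: does not force it.
Worlds forcing the formula: {w2}.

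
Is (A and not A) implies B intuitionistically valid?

Yes

This is an instance of ex falso quodlibet, which is intuitionistically derivable.
No world can force both A and not A, so the antecedent A and not A is never forced and the implication holds vacuously at every world.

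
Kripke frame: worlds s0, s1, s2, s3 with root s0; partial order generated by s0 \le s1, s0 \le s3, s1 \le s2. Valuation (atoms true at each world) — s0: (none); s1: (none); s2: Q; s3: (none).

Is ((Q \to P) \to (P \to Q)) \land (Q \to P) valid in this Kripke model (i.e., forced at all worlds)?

No

Not every world: s0 \nVdash ((Q \to P) \to (P \to Q)) \land (Q \to P).
s0 \nVdash ((Q \to P) \to (P \to Q)) \land (Q \to P) since s0 fails Q \to P.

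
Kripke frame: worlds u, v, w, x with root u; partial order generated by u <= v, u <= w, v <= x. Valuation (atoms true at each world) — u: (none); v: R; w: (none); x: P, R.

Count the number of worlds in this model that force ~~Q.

0

u: does not force it — u ||-/- ~~Q since u is accessible from u and u ||- ~Q.
v: does not force it.
w: does not force it.
x: does not force it.
Worlds forcing the formula: { }.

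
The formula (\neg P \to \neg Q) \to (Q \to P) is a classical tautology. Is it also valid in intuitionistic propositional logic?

This is the converse of contraposition, which is not intuitionistically valid.
A Kripke countermodel: worlds u0, u1; order generated by u0 \le u1; atoms true at each world — u0:{Q}; u1:{P,Q}.
u0 \nVdash (\neg P \to \neg Q) \to (Q \to P): already at u0 itself, u0 \Vdash \neg P \to \neg Q but u0 \nVdash Q \to P.
u0 \nVdash Q \to P: already at u0 itself, u0 \Vdash Q but u0 \nVdash P.
u0 lacks atom P, so u0 \nVdash P.
So the root u0 does not force the formula.

No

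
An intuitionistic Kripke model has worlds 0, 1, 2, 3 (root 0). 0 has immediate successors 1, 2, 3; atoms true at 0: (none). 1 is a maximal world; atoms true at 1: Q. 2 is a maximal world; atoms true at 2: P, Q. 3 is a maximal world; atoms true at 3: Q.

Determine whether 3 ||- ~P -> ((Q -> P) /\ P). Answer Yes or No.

3 ||-/- ~P -> ((Q -> P) /\ P): already at 3 itself, 3 ||- ~P but 3 ||-/- (Q -> P) /\ P.
3 ||-/- (Q -> P) /\ P since 3 fails Q -> P.

No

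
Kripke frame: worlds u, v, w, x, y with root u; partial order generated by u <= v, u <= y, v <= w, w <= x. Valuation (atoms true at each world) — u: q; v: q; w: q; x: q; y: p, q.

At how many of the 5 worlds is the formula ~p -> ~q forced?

1

u: does not force it — u ||-/- ~p -> ~q: at the accessible world v, v ||- ~p but v ||-/- ~q.
v: does not force it — v ||-/- ~p -> ~q: already at v itself, v ||- ~p but v ||-/- ~q.
w: does not force it.
x: does not force it.
y: forces it.
Worlds forcing the formula: {y}.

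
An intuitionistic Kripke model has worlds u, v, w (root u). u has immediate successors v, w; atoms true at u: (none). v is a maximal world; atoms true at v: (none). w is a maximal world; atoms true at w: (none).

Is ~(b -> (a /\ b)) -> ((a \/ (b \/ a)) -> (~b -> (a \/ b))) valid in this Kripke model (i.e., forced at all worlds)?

u ||- ~(b -> (a /\ b)) -> ((a \/ (b \/ a)) -> (~b -> (a \/ b))) vacuously: no world accessible from u forces the antecedent ~(b -> (a /\ b)).
Since the root u forces ~(b -> (a /\ b)) -> ((a \/ (b \/ a)) -> (~b -> (a \/ b))) and forcing is persistent (monotone upward), every world forces it.

Yes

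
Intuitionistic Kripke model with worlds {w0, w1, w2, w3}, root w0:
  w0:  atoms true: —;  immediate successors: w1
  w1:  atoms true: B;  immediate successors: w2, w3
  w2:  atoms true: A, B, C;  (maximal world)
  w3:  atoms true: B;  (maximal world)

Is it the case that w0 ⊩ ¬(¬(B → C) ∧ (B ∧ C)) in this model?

w0 ⊩ ¬(¬(B → C) ∧ (B ∧ C)): no world accessible from w0 forces ¬(B → C) ∧ (B ∧ C).

Yes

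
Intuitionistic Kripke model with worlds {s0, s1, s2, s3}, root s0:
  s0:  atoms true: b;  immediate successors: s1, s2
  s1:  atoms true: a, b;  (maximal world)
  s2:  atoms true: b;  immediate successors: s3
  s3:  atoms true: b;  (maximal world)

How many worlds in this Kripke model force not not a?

1

s0: does not force it — s0 does not force not not a since s2 is accessible from s0 and s2 forces not a.
s1: forces it.
s2: does not force it — s2 does not force not not a since s2 is accessible from s2 and s2 forces not a.
s3: does not force it.
Worlds forcing the formula: {s1}.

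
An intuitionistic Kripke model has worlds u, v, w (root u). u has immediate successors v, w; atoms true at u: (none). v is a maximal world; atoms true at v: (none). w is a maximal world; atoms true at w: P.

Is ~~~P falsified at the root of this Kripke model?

u ||-/- ~~~P since w is accessible from u and w ||- ~~P.
w ||- ~~P: no world accessible from w forces ~P.
So the root u does not force ~~~P; the model is a countermodel.

Yes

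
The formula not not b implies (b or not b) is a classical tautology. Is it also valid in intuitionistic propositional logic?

No

This is a variant of double-negation elimination (deriving excluded middle from double negation), which is not intuitionistically valid.
A Kripke countermodel: worlds u0, u1; order generated by u0 <= u1; atoms true at each world — u0:{}; u1:{b}.
u0 does not force not not b implies (b or not b): already at u0 itself, u0 forces not not b but u0 does not force b or not b.
u0 does not force b or not b: neither disjunct is forced at u0.
u0 lacks atom b, so u0 does not force b.
So the root u0 does not force the formula.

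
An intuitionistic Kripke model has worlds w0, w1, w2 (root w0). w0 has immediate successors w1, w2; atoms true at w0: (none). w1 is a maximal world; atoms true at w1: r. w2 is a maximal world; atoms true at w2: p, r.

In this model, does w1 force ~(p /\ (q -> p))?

Yes

w1 ||- ~(p /\ (q -> p)): no world accessible from w1 forces p /\ (q -> p).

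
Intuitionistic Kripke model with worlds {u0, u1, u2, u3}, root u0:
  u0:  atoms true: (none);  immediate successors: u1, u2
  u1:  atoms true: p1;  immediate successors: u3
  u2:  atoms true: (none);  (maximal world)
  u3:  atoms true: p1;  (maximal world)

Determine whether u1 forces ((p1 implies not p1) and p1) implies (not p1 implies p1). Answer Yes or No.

Yes

u1 forces ((p1 implies not p1) and p1) implies (not p1 implies p1) vacuously: no world accessible from u1 forces the antecedent (p1 implies not p1) and p1.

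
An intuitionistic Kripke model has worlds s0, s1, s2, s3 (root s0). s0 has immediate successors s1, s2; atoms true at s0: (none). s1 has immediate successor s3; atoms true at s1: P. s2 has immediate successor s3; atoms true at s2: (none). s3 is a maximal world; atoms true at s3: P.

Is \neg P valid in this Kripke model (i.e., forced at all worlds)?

No

Not every world: s0 \nVdash \neg P.
s0 \nVdash \neg P since s1 is accessible from s0 and s1 \Vdash P.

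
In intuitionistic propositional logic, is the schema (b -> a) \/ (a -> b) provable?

No

This is the Gödel–Dummett linearity axiom, which is not intuitionistically valid.
A Kripke countermodel: worlds u, v, w; order generated by u <= v, u <= w; atoms true at each world — u:{}; v:{b}; w:{a}.
u ||-/- (b -> a) \/ (a -> b): neither disjunct is forced at u.
u ||-/- b -> a: at the accessible world v, v ||- b but v ||-/- a.
v lacks atom a, so v ||-/- a.
So the root u does not force the formula.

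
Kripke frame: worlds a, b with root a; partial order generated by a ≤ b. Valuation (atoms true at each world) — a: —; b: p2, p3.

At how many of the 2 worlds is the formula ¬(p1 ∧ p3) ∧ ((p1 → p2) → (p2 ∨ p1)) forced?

a: does not force it — a ⊮ ¬(p1 ∧ p3) ∧ ((p1 → p2) → (p2 ∨ p1)) since a fails (p1 → p2) → (p2 ∨ p1).
b: forces it.
Worlds forcing the formula: {b}.

1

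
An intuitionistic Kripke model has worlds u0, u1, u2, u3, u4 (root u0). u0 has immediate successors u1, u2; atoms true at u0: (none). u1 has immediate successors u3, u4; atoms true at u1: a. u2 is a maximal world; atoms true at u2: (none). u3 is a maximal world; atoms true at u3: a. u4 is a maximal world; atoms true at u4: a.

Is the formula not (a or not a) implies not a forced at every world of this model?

u0 forces not (a or not a) implies not a vacuously: no world accessible from u0 forces the antecedent not (a or not a).
Since the root u0 forces not (a or not a) implies not a and forcing is persistent (monotone upward), every world forces it.

Yes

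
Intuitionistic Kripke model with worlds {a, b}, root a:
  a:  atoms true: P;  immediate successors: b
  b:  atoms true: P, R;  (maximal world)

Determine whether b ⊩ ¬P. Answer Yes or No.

b ⊮ ¬P since b is accessible from b and b ⊩ P.

No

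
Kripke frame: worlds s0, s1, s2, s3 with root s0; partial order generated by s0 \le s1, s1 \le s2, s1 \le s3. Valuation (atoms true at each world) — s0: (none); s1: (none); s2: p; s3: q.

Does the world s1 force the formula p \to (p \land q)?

No

s1 \nVdash p \to (p \land q): at the accessible world s2, s2 \Vdash p but s2 \nVdash p \land q.
s2 \nVdash p \land q since s2 fails q.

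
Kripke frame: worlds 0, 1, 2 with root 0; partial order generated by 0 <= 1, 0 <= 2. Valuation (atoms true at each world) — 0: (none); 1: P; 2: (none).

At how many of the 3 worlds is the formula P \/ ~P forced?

2

0: does not force it — 0 ||-/- P \/ ~P: neither disjunct is forced at 0.
1: forces it.
2: forces it.
Worlds forcing the formula: {1, 2}.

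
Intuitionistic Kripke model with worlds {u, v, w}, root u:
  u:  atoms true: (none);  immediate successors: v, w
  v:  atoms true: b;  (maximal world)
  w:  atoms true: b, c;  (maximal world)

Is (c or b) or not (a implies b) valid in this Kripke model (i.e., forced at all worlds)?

No

Not every world: u does not force (c or b) or not (a implies b).
u does not force (c or b) or not (a implies b): neither disjunct is forced at u.
u does not force c or b: neither disjunct is forced at u.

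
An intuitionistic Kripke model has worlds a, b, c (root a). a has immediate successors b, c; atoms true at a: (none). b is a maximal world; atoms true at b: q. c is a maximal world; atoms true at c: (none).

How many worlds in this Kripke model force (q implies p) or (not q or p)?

1

a: does not force it — a does not force (q implies p) or (not q or p): neither disjunct is forced at a.
b: does not force it — b does not force (q implies p) or (not q or p): neither disjunct is forced at b.
c: forces it.
Worlds forcing the formula: {c}.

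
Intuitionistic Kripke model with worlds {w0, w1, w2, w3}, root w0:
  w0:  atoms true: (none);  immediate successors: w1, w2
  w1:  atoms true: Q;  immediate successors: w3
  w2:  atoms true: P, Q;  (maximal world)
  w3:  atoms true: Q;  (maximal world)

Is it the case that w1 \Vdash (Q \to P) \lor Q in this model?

w1 \Vdash (Q \to P) \lor Q via the disjunct Q.

Yes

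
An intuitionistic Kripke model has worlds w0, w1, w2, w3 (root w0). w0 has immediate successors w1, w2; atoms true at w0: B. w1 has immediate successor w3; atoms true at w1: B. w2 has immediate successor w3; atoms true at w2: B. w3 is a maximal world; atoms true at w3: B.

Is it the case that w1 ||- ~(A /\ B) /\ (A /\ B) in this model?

No

w1 ||-/- ~(A /\ B) /\ (A /\ B) since w1 fails A /\ B.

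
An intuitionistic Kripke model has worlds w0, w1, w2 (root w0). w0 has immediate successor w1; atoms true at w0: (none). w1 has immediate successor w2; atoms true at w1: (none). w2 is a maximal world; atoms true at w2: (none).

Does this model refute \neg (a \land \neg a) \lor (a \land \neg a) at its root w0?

No

w0 \Vdash \neg (a \land \neg a) \lor (a \land \neg a) via the disjunct \neg (a \land \neg a).
So the root w0 forces \neg (a \land \neg a) \lor (a \land \neg a); the model is not a countermodel.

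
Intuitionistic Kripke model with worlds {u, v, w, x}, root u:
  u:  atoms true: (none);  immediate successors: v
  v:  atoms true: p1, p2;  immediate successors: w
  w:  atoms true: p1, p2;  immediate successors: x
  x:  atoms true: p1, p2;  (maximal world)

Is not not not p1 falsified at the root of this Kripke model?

u does not force not not not p1 since u is accessible from u and u forces not not p1.
u forces not not p1: no world accessible from u forces not p1.
So the root u does not force not not not p1; the model is a countermodel.

Yes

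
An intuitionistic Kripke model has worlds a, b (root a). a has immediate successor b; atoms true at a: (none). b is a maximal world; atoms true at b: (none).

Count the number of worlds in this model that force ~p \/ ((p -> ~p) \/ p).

2

a: forces it.
b: forces it.
Worlds forcing the formula: {a, b}.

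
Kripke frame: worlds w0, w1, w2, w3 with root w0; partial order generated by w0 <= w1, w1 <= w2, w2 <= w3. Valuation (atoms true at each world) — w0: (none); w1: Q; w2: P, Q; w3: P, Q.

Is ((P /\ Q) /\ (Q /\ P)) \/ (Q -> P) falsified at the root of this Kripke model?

Yes

w0 ||-/- ((P /\ Q) /\ (Q /\ P)) \/ (Q -> P): neither disjunct is forced at w0.
w0 ||-/- (P /\ Q) /\ (Q /\ P) since w0 fails P /\ Q.
So the root w0 does not force ((P /\ Q) /\ (Q /\ P)) \/ (Q -> P); the model is a countermodel.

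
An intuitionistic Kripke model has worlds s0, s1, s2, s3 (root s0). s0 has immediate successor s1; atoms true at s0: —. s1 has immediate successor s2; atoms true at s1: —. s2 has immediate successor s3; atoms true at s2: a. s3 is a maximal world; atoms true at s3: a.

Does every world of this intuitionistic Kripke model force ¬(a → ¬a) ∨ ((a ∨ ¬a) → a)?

s0 ⊩ ¬(a → ¬a) ∨ ((a ∨ ¬a) → a) via the disjunct ¬(a → ¬a).
Since the root s0 forces ¬(a → ¬a) ∨ ((a ∨ ¬a) → a) and forcing is persistent (monotone upward), every world forces it.

Yes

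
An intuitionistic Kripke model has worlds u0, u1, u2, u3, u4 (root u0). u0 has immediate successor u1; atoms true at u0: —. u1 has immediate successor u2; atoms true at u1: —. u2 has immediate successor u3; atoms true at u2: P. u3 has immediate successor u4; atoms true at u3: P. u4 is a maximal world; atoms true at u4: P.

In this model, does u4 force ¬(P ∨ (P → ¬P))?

No

u4 ⊮ ¬(P ∨ (P → ¬P)) since u4 is accessible from u4 and u4 ⊩ P ∨ (P → ¬P).
u4 ⊩ P ∨ (P → ¬P) via the disjunct P.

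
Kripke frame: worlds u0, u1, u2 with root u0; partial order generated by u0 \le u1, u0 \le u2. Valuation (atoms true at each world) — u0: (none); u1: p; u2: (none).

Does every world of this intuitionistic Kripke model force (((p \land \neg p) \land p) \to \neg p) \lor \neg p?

u0 \Vdash (((p \land \neg p) \land p) \to \neg p) \lor \neg p via the disjunct ((p \land \neg p) \land p) \to \neg p.
Since the root u0 forces (((p \land \neg p) \land p) \to \neg p) \lor \neg p and forcing is persistent (monotone upward), every world forces it.

Yes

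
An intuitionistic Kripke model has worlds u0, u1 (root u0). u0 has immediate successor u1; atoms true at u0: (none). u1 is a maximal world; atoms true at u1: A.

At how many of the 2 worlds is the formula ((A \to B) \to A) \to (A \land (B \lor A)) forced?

1

u0: does not force it — u0 \nVdash ((A \to B) \to A) \to (A \land (B \lor A)): already at u0 itself, u0 \Vdash (A \to B) \to A but u0 \nVdash A \land (B \lor A).
u1: forces it.
Worlds forcing the formula: {u1}.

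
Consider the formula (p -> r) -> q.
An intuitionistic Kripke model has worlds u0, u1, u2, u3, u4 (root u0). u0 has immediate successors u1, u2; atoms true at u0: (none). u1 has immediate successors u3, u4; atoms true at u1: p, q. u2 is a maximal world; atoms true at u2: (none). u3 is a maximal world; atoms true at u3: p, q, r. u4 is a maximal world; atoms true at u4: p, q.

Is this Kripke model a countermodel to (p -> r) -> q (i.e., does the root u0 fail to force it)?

u0 ||-/- (p -> r) -> q: at the accessible world u2, u2 ||- p -> r but u2 ||-/- q.
u2 lacks atom q, so u2 ||-/- q.
So the root u0 does not force (p -> r) -> q; the model is a countermodel.

Yes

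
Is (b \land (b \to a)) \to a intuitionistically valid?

This is modus ponens in implicational form, which is intuitionistically derivable.
If a world forces b and b \to a, then applying the implication at that world (which is accessible from itself) gives a.

Yes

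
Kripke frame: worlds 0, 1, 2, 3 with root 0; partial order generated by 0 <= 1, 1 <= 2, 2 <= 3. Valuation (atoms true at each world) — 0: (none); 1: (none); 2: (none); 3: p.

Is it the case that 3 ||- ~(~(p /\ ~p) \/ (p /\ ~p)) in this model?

No

3 ||-/- ~(~(p /\ ~p) \/ (p /\ ~p)) since 3 is accessible from 3 and 3 ||- ~(p /\ ~p) \/ (p /\ ~p).
3 ||- ~(p /\ ~p) \/ (p /\ ~p) via the disjunct ~(p /\ ~p).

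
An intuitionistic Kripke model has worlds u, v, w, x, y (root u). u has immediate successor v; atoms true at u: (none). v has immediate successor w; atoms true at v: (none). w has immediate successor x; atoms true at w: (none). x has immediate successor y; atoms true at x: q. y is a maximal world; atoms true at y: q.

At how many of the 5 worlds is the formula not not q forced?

u: forces it.
v: forces it.
w: forces it.
x: forces it.
y: forces it.
Worlds forcing the formula: {u, v, w, x, y}.

5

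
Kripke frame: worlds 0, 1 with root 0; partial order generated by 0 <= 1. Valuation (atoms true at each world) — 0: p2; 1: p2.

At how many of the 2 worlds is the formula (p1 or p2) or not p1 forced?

2

0: forces it.
1: forces it.
Worlds forcing the formula: {0, 1}.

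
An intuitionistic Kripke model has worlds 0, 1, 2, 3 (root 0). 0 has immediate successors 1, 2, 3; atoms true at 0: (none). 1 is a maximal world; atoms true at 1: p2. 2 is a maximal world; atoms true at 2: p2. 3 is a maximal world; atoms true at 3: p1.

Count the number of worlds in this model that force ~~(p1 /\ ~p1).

0

0: does not force it — 0 ||-/- ~~(p1 /\ ~p1) since 0 is accessible from 0 and 0 ||- ~(p1 /\ ~p1).
1: does not force it.
2: does not force it.
3: does not force it.
Worlds forcing the formula: { }.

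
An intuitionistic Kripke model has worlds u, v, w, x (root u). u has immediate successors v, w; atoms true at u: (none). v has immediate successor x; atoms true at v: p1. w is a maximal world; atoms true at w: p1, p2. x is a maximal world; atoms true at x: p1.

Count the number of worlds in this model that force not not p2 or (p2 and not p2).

u: does not force it — u does not force not not p2 or (p2 and not p2): neither disjunct is forced at u.
v: does not force it.
w: forces it.
x: does not force it.
Worlds forcing the formula: {w}.

1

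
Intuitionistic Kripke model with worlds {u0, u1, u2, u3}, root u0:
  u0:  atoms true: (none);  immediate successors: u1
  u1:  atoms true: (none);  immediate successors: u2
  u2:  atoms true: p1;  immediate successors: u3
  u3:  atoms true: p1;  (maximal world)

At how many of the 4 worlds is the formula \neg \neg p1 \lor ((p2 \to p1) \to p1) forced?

u0: forces it.
u1: forces it.
u2: forces it.
u3: forces it.
Worlds forcing the formula: {u0, u1, u2, u3}.

4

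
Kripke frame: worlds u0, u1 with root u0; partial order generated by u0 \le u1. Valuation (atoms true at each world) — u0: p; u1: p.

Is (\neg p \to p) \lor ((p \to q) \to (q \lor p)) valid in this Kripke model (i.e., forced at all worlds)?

Yes

u0 \Vdash (\neg p \to p) \lor ((p \to q) \to (q \lor p)) via the disjunct \neg p \to p.
Since the root u0 forces (\neg p \to p) \lor ((p \to q) \to (q \lor p)) and forcing is persistent (monotone upward), every world forces it.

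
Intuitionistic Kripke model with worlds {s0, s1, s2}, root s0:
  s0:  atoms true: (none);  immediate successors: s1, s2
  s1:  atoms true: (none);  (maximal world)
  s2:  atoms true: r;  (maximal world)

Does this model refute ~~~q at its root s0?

No

s0 ||- ~~~q: no world accessible from s0 forces ~~q.
So the root s0 forces ~~~q; the model is not a countermodel.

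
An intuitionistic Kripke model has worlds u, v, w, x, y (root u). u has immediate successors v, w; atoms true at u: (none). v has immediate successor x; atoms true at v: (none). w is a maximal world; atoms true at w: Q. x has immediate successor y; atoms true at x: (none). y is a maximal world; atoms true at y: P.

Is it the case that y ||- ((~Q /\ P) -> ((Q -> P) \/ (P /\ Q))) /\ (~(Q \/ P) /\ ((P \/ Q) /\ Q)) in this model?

y ||-/- ((~Q /\ P) -> ((Q -> P) \/ (P /\ Q))) /\ (~(Q \/ P) /\ ((P \/ Q) /\ Q)) since y fails ~(Q \/ P) /\ ((P \/ Q) /\ Q).

No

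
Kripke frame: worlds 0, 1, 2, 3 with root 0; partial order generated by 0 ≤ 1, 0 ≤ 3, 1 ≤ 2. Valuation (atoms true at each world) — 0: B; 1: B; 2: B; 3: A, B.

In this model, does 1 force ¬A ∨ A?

1 ⊩ ¬A ∨ A via the disjunct ¬A.

Yes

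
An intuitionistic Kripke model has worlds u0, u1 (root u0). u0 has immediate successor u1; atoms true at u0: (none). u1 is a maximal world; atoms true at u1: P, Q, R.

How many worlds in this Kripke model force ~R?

u0: does not force it — u0 ||-/- ~R since u1 is accessible from u0 and u1 ||- R.
u1: does not force it.
Worlds forcing the formula: { }.

0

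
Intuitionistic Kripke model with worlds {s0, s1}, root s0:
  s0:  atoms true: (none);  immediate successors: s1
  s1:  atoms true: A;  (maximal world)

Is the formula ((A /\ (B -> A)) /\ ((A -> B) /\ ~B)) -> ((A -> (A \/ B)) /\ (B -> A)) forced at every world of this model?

s0 ||- ((A /\ (B -> A)) /\ ((A -> B) /\ ~B)) -> ((A -> (A \/ B)) /\ (B -> A)) vacuously: no world accessible from s0 forces the antecedent (A /\ (B -> A)) /\ ((A -> B) /\ ~B).
Since the root s0 forces ((A /\ (B -> A)) /\ ((A -> B) /\ ~B)) -> ((A -> (A \/ B)) /\ (B -> A)) and forcing is persistent (monotone upward), every world forces it.

Yes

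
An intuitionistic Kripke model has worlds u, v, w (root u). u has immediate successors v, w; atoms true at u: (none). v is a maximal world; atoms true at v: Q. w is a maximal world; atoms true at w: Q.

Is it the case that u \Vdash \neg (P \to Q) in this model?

u \nVdash \neg (P \to Q) since u is accessible from u and u \Vdash P \to Q.
u \Vdash P \to Q vacuously: no world accessible from u forces the antecedent P.

No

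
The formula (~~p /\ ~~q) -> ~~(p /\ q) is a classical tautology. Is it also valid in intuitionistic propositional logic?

This is the distribution of double negation over conjunction, which is intuitionistically derivable.
Assume ~~p, ~~q, and ~(p /\ q). From p we'd get ~q (since p /\ q is refuted), contradicting ~~q; so ~p, contradicting ~~p.

Yes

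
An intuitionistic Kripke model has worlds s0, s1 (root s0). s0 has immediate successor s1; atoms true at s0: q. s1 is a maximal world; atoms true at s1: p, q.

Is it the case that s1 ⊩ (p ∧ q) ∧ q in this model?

Yes

s1 ⊩ (p ∧ q) ∧ q since s1 forces both conjuncts.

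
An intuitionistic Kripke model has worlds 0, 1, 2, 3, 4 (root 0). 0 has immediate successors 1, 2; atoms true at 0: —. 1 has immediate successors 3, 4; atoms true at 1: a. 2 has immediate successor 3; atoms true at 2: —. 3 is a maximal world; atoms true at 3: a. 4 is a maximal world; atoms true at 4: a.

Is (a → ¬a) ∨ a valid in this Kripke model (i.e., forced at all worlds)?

Not every world: 0 ⊮ (a → ¬a) ∨ a.
0 ⊮ (a → ¬a) ∨ a: neither disjunct is forced at 0.
0 ⊮ a → ¬a: at the accessible world 1, 1 ⊩ a but 1 ⊮ ¬a.
1 ⊮ ¬a since 1 is accessible from 1 and 1 ⊩ a.

No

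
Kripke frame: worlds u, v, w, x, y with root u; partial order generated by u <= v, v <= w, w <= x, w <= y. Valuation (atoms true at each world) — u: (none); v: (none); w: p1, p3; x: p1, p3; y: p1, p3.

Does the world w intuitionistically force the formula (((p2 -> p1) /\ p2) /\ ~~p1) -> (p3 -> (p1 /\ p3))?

Yes

w ||- (((p2 -> p1) /\ p2) /\ ~~p1) -> (p3 -> (p1 /\ p3)) vacuously: no world accessible from w forces the antecedent ((p2 -> p1) /\ p2) /\ ~~p1.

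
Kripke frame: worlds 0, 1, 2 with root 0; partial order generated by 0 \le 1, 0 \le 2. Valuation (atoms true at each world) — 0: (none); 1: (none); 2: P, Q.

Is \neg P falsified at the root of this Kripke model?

0 \nVdash \neg P since 2 is accessible from 0 and 2 \Vdash P.
So the root 0 does not force \neg P; the model is a countermodel.

Yes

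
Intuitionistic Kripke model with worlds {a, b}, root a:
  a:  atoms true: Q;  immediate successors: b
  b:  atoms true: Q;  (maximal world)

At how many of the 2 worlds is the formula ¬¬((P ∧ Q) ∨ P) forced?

0

a: does not force it — a ⊮ ¬¬((P ∧ Q) ∨ P) since a is accessible from a and a ⊩ ¬((P ∧ Q) ∨ P).
b: does not force it — b ⊮ ¬¬((P ∧ Q) ∨ P) since b is accessible from b and b ⊩ ¬((P ∧ Q) ∨ P).
Worlds forcing the formula: { }.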